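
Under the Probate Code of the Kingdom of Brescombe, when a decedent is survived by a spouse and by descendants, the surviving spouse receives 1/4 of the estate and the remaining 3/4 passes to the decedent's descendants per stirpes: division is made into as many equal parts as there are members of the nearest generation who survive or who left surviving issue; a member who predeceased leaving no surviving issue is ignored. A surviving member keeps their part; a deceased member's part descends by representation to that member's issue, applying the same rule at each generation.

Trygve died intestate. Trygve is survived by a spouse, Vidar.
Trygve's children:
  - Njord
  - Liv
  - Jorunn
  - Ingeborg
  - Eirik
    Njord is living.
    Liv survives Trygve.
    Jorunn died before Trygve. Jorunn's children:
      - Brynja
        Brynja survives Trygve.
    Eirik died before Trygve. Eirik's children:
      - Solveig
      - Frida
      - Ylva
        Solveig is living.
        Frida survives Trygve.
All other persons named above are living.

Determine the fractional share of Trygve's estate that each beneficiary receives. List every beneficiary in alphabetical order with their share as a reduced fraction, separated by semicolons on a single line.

Brynja 3/20; Frida 1/20; Ingeborg 3/20; Liv 3/20; Njord 3/20; Solveig 1/20; Vidar 1/4; Ylva 1/20

Vidar, as surviving spouse, takes 1/4.
The remaining 3/4 passes to Trygve's descendants per stirpes.
The 3/4 is divided into 5 equal shares of 3/20 among Njord, Liv, Jorunn, Ingeborg, Eirik.
Njord is living and takes 3/20.
Liv is living and takes 3/20.
Jorunn predeceased; the 3/20 allotted to Jorunn's branch passes to Jorunn's issue by representation.
Brynja is the sole taker at this level and receives the full 3/20.
Ingeborg is living and takes 3/20.
Eirik predeceased; the 3/20 allotted to Eirik's branch passes to Eirik's issue by representation.
The 3/20 is divided into 3 equal shares of 1/20 among Solveig, Frida, Ylva.
Solveig is living and takes 1/20.
Frida is living and takes 1/20.
Ylva is living and takes 1/20.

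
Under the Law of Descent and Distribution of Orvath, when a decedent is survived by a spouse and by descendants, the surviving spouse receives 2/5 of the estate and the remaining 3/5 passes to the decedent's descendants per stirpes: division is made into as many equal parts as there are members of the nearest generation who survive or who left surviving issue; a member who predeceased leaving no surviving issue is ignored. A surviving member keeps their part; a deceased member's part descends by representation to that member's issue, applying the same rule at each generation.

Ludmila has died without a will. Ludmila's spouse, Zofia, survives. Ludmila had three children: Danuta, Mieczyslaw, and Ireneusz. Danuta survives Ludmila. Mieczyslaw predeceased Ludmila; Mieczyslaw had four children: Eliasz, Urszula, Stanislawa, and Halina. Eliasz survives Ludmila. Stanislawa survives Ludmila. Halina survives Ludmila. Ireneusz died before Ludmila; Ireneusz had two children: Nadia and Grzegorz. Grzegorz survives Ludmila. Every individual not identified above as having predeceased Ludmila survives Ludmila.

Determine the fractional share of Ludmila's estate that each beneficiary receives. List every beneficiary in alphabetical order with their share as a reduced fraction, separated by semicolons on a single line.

Danuta 1/5; Eliasz 1/20; Grzegorz 1/10; Halina 1/20; Nadia 1/10; Stanislawa 1/20; Urszula 1/20; Zofia 2/5

Zofia, as surviving spouse, takes 2/5.
The remaining 3/5 passes to Ludmila's descendants per stirpes.
The 3/5 is divided into 3 equal shares of 1/5 among Danuta, Mieczyslaw, Ireneusz.
Danuta is living and takes 1/5.
Mieczyslaw predeceased; the 1/5 allotted to Mieczyslaw's branch passes to Mieczyslaw's issue by representation.
The 1/5 is divided into 4 equal shares of 1/20 among Eliasz, Urszula, Stanislawa, Halina.
Eliasz is living and takes 1/20.
Urszula is living and takes 1/20.
Stanislawa is living and takes 1/20.
Halina is living and takes 1/20.
Ireneusz predeceased; the 1/5 allotted to Ireneusz's branch passes to Ireneusz's issue by representation.
The 1/5 is divided into 2 equal shares of 1/10 among Nadia, Grzegorz.
Nadia is living and takes 1/10.
Grzegorz is living and takes 1/10.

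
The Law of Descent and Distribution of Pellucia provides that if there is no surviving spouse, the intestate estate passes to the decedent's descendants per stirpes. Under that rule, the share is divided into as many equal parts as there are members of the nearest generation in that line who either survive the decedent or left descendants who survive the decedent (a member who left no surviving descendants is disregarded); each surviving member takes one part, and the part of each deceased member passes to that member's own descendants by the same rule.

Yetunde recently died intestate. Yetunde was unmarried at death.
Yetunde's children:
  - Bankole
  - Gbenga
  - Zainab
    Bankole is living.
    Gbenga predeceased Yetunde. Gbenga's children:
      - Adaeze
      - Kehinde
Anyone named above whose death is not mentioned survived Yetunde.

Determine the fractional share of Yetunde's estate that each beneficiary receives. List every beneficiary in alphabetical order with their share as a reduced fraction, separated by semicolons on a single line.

Adaeze 1/6; Bankole 1/3; Kehinde 1/6; Zainab 1/3

There is no surviving spouse, so the entire estate passes to Yetunde's descendants per stirpes.
The estate is divided into 3 equal shares of 1/3 among Bankole, Gbenga, Zainab.
Bankole is living and takes 1/3.
Gbenga predeceased; the 1/3 allotted to Gbenga's branch passes to Gbenga's issue by representation.
The 1/3 is divided into 2 equal shares of 1/6 among Adaeze, Kehinde.
Adaeze is living and takes 1/6.
Kehinde is living and takes 1/6.
Zainab is living and takes 1/3.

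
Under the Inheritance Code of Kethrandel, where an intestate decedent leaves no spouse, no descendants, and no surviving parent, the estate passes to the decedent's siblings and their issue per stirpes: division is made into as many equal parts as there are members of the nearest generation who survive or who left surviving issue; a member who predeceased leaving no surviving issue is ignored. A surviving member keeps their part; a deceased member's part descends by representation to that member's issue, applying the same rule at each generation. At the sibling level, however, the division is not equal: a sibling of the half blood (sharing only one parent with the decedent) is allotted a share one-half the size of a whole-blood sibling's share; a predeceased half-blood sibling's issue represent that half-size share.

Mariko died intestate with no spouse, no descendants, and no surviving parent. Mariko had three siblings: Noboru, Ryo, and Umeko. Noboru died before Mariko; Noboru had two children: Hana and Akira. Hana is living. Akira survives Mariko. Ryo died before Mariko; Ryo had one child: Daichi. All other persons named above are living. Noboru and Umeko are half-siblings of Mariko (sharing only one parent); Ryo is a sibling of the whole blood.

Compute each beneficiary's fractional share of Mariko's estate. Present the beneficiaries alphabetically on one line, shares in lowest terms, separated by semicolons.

Akira 1/8; Daichi 1/2; Hana 1/8; Umeko 1/4

No spouse, descendants, or parent survives, so the estate passes to Mariko's siblings per stirpes.
Half-blood siblings count for one-half the weight of whole-blood siblings at the initial division.
Dividing 1 in proportion to weights (total weight 2): Noboru (weight 1/2) → 1/4; Ryo (weight 1) → 1/2; Umeko (weight 1/2) → 1/4.
Noboru predeceased; the 1/4 allotted to Noboru's branch passes to Noboru's issue by representation.
The 1/4 is divided into 2 equal shares of 1/8 among Hana, Akira.
Hana is living and takes 1/8.
Akira is living and takes 1/8.
Ryo predeceased; the 1/2 allotted to Ryo's branch passes to Ryo's issue by representation.
Daichi is the sole taker at this level and receives the full 1/2.
Umeko is living and takes 1/4.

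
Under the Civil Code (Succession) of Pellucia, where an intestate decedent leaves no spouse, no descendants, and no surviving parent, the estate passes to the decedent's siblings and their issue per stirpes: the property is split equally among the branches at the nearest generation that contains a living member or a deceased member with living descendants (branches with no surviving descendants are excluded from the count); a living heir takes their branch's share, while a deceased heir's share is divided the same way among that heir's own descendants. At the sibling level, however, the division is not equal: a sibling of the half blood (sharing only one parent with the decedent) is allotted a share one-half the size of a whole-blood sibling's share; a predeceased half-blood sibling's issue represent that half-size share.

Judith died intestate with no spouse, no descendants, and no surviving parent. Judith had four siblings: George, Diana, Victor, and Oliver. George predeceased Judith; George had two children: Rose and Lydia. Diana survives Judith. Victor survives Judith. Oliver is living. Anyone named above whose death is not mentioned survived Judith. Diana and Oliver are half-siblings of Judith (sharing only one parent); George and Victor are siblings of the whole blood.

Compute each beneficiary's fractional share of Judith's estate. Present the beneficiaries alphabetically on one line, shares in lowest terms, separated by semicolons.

No spouse, descendants, or parent survives, so the estate passes to Judith's siblings per stirpes.
Half-blood siblings count for one-half the weight of whole-blood siblings at the initial division.
Dividing 1 in proportion to weights (total weight 3): George (weight 1) → 1/3; Diana (weight 1/2) → 1/6; Victor (weight 1) → 1/3; Oliver (weight 1/2) → 1/6.
George predeceased; the 1/3 allotted to George's branch passes to George's issue by representation.
The 1/3 is divided into 2 equal shares of 1/6 among Rose, Lydia.
Rose is living and takes 1/6.
Lydia is living and takes 1/6.
Diana is living and takes 1/6.
Victor is living and takes 1/3.
Oliver is living and takes 1/6.

Diana 1/6; Lydia 1/6; Oliver 1/6; Rose 1/6; Victor 1/3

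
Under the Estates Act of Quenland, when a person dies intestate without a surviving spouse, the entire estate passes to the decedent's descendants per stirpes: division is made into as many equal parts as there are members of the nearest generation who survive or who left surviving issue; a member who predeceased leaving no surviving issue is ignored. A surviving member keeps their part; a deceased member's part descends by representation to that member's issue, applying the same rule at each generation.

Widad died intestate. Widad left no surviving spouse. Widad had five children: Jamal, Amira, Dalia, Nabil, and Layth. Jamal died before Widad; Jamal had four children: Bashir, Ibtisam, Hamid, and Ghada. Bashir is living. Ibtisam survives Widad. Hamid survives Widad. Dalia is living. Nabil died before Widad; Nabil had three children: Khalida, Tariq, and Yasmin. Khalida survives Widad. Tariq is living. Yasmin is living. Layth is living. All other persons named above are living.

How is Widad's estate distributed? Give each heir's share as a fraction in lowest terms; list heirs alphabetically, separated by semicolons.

Amira 1/5; Bashir 1/20; Dalia 1/5; Ghada 1/20; Hamid 1/20; Ibtisam 1/20; Khalida 1/15; Layth 1/5; Tariq 1/15; Yasmin 1/15

There is no surviving spouse, so the entire estate passes to Widad's descendants per stirpes.
The estate is divided into 5 equal shares of 1/5 among Jamal, Amira, Dalia, Nabil, Layth.
Jamal predeceased; the 1/5 allotted to Jamal's branch passes to Jamal's issue by representation.
The 1/5 is divided into 4 equal shares of 1/20 among Bashir, Ibtisam, Hamid, Ghada.
Bashir is living and takes 1/20.
Ibtisam is living and takes 1/20.
Hamid is living and takes 1/20.
Ghada is living and takes 1/20.
Amira is living and takes 1/5.
Dalia is living and takes 1/5.
Nabil predeceased; the 1/5 allotted to Nabil's branch passes to Nabil's issue by representation.
The 1/5 is divided into 3 equal shares of 1/15 among Khalida, Tariq, Yasmin.
Khalida is living and takes 1/15.
Tariq is living and takes 1/15.
Yasmin is living and takes 1/15.
Layth is living and takes 1/5.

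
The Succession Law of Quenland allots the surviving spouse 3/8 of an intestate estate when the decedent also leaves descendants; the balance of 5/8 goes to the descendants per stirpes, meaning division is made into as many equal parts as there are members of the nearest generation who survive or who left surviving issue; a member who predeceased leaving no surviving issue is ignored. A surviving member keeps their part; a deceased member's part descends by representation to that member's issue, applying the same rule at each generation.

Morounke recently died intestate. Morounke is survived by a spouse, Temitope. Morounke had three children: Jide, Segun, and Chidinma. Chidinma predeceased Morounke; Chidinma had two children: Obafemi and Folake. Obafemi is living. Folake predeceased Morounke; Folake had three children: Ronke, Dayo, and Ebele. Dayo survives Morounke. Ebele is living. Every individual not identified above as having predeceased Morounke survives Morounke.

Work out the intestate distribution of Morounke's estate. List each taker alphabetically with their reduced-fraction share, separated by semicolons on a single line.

Temitope, as surviving spouse, takes 3/8.
The remaining 5/8 passes to Morounke's descendants per stirpes.
The 5/8 is divided into 3 equal shares of 5/24 among Jide, Segun, Chidinma.
Jide is living and takes 5/24.
Segun is living and takes 5/24.
Chidinma predeceased; the 5/24 allotted to Chidinma's branch passes to Chidinma's issue by representation.
The 5/24 is divided into 2 equal shares of 5/48 among Obafemi, Folake.
Obafemi is living and takes 5/48.
Folake predeceased; the 5/48 allotted to Folake's branch passes to Folake's issue by representation.
The 5/48 is divided into 3 equal shares of 5/144 among Ronke, Dayo, Ebele.
Ronke is living and takes 5/144.
Dayo is living and takes 5/144.
Ebele is living and takes 5/144.

Dayo 5/144; Ebele 5/144; Jide 5/24; Obafemi 5/48; Ronke 5/144; Segun 5/24; Temitope 3/8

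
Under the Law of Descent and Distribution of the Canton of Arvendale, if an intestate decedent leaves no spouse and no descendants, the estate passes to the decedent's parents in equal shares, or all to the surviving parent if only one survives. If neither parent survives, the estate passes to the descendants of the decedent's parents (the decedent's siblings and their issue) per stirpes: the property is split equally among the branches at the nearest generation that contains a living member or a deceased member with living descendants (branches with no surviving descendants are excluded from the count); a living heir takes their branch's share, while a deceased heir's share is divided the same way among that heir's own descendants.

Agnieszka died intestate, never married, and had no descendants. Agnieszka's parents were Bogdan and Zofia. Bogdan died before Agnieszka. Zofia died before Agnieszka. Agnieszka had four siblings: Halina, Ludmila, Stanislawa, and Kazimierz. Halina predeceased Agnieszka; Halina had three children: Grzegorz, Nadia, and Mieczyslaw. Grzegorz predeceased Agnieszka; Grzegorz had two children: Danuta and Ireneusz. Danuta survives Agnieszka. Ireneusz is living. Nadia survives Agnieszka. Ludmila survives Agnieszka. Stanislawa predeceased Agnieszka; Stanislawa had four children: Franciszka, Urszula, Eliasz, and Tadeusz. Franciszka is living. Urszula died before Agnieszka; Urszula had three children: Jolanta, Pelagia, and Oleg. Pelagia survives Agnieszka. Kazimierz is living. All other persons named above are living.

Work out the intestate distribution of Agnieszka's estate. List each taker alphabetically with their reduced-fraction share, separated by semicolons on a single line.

Danuta 1/24; Eliasz 1/16; Franciszka 1/16; Ireneusz 1/24; Jolanta 1/48; Kazimierz 1/4; Ludmila 1/4; Mieczyslaw 1/12; Nadia 1/12; Oleg 1/48; Pelagia 1/48; Tadeusz 1/16

Neither parent survives and there are no descendants, so the estate passes to Agnieszka's siblings and their issue per stirpes.
The estate is divided into 4 equal shares of 1/4 among Halina, Ludmila, Stanislawa, Kazimierz.
Halina predeceased; the 1/4 allotted to Halina's branch passes to Halina's issue by representation.
The 1/4 is divided into 3 equal shares of 1/12 among Grzegorz, Nadia, Mieczyslaw.
Grzegorz predeceased; the 1/12 allotted to Grzegorz's branch passes to Grzegorz's issue by representation.
The 1/12 is divided into 2 equal shares of 1/24 among Danuta, Ireneusz.
Danuta is living and takes 1/24.
Ireneusz is living and takes 1/24.
Nadia is living and takes 1/12.
Mieczyslaw is living and takes 1/12.
Ludmila is living and takes 1/4.
Stanislawa predeceased; the 1/4 allotted to Stanislawa's branch passes to Stanislawa's issue by representation.
The 1/4 is divided into 4 equal shares of 1/16 among Franciszka, Urszula, Eliasz, Tadeusz.
Franciszka is living and takes 1/16.
Urszula predeceased; the 1/16 allotted to Urszula's branch passes to Urszula's issue by representation.
The 1/16 is divided into 3 equal shares of 1/48 among Jolanta, Pelagia, Oleg.
Jolanta is living and takes 1/48.
Pelagia is living and takes 1/48.
Oleg is living and takes 1/48.
Eliasz is living and takes 1/16.
Tadeusz is living and takes 1/16.
Kazimierz is living and takes 1/4.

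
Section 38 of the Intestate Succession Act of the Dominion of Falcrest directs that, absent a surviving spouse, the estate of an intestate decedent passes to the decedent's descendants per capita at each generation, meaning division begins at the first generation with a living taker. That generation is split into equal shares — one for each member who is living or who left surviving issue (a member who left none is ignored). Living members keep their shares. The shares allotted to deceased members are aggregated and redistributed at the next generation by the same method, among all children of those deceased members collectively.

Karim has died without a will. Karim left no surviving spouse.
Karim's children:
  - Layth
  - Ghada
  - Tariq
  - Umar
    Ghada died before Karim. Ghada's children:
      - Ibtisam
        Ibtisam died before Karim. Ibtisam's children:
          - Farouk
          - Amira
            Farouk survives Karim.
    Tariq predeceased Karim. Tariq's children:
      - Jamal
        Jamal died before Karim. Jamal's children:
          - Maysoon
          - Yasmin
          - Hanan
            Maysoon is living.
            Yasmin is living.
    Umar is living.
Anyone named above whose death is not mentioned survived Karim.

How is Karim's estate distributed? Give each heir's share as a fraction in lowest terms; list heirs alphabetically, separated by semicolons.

Amira 1/10; Farouk 1/10; Hanan 1/10; Layth 1/4; Maysoon 1/10; Umar 1/4; Yasmin 1/10

There is no surviving spouse, so the entire estate passes to Karim's descendants per capita at each generation.
At generation 1 (Layth, Ghada, Tariq, Umar) there are 4 shares of (1)/4 = 1/4 each.
Living: Layth and Umar — each takes 1/4.
Deceased: Ghada and Tariq. Their combined 1/2 is pooled and carried to generation 2.
At generation 2 (Ibtisam, Jamal) there are 2 shares of (1/2)/2 = 1/4 each.
Deceased: Ibtisam and Jamal. Their combined 1/2 is pooled and carried to generation 3.
At generation 3 (Farouk, Amira, Maysoon, Yasmin, Hanan) there are 5 shares of (1/2)/5 = 1/10 each.
Living: Farouk, Amira, Maysoon, Yasmin, and Hanan — each takes 1/10.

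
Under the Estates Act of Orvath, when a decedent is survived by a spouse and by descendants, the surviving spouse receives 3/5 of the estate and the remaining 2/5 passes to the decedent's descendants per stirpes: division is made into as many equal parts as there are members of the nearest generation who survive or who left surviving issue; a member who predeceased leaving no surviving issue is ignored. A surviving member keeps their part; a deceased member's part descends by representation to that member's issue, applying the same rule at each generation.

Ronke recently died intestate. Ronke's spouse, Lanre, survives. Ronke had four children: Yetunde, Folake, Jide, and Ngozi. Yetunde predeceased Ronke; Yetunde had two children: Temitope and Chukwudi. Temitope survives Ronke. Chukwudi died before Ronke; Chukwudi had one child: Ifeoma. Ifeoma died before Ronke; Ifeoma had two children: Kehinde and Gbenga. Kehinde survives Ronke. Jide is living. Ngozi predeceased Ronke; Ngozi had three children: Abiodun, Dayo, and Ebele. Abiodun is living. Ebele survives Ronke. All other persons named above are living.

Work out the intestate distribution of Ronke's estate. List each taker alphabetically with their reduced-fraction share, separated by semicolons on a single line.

Abiodun 1/30; Dayo 1/30; Ebele 1/30; Folake 1/10; Gbenga 1/40; Jide 1/10; Kehinde 1/40; Lanre 3/5; Temitope 1/20

Lanre, as surviving spouse, takes 3/5.
The remaining 2/5 passes to Ronke's descendants per stirpes.
The 2/5 is divided into 4 equal shares of 1/10 among Yetunde, Folake, Jide, Ngozi.
Yetunde predeceased; the 1/10 allotted to Yetunde's branch passes to Yetunde's issue by representation.
The 1/10 is divided into 2 equal shares of 1/20 among Temitope, Chukwudi.
Temitope is living and takes 1/20.
Chukwudi predeceased; the 1/20 allotted to Chukwudi's branch passes to Chukwudi's issue by representation.
Ifeoma's line is the sole branch at this level, so the full 1/20 passes to Ifeoma's issue by representation.
The 1/20 is divided into 2 equal shares of 1/40 among Kehinde, Gbenga.
Kehinde is living and takes 1/40.
Gbenga is living and takes 1/40.
Folake is living and takes 1/10.
Jide is living and takes 1/10.
Ngozi predeceased; the 1/10 allotted to Ngozi's branch passes to Ngozi's issue by representation.
The 1/10 is divided into 3 equal shares of 1/30 among Abiodun, Dayo, Ebele.
Abiodun is living and takes 1/30.
Dayo is living and takes 1/30.
Ebele is living and takes 1/30.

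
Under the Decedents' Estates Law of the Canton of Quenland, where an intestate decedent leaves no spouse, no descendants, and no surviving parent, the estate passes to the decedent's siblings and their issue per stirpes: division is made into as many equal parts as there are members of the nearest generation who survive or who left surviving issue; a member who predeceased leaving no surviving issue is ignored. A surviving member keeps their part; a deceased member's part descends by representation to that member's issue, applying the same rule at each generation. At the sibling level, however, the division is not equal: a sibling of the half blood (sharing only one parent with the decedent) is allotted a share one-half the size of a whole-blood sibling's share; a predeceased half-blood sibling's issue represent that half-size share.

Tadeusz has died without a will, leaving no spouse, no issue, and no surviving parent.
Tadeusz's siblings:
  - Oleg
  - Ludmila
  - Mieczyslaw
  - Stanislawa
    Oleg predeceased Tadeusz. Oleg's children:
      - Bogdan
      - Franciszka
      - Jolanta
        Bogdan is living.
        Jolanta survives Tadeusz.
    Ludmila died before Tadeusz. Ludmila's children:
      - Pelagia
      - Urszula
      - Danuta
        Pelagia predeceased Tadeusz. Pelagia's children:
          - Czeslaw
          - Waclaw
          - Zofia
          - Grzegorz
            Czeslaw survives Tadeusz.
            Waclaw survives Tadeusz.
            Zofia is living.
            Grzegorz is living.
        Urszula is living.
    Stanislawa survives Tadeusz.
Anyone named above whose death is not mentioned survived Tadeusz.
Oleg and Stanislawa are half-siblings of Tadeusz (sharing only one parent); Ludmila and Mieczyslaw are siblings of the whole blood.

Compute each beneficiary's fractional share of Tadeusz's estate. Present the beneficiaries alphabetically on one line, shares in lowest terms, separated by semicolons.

Bogdan 1/18; Czeslaw 1/36; Danuta 1/9; Franciszka 1/18; Grzegorz 1/36; Jolanta 1/18; Mieczyslaw 1/3; Stanislawa 1/6; Urszula 1/9; Waclaw 1/36; Zofia 1/36

No spouse, descendants, or parent survives, so the estate passes to Tadeusz's siblings per stirpes.
Half-blood siblings count for one-half the weight of whole-blood siblings at the initial division.
Dividing 1 in proportion to weights (total weight 3): Oleg (weight 1/2) → 1/6; Ludmila (weight 1) → 1/3; Mieczyslaw (weight 1) → 1/3; Stanislawa (weight 1/2) → 1/6.
Oleg predeceased; the 1/6 allotted to Oleg's branch passes to Oleg's issue by representation.
The 1/6 is divided into 3 equal shares of 1/18 among Bogdan, Franciszka, Jolanta.
Bogdan is living and takes 1/18.
Franciszka is living and takes 1/18.
Jolanta is living and takes 1/18.
Ludmila predeceased; the 1/3 allotted to Ludmila's branch passes to Ludmila's issue by representation.
The 1/3 is divided into 3 equal shares of 1/9 among Pelagia, Urszula, Danuta.
Pelagia predeceased; the 1/9 allotted to Pelagia's branch passes to Pelagia's issue by representation.
The 1/9 is divided into 4 equal shares of 1/36 among Czeslaw, Waclaw, Zofia, Grzegorz.
Czeslaw is living and takes 1/36.
Waclaw is living and takes 1/36.
Zofia is living and takes 1/36.
Grzegorz is living and takes 1/36.
Urszula is living and takes 1/9.
Danuta is living and takes 1/9.
Mieczyslaw is living and takes 1/3.
Stanislawa is living and takes 1/6.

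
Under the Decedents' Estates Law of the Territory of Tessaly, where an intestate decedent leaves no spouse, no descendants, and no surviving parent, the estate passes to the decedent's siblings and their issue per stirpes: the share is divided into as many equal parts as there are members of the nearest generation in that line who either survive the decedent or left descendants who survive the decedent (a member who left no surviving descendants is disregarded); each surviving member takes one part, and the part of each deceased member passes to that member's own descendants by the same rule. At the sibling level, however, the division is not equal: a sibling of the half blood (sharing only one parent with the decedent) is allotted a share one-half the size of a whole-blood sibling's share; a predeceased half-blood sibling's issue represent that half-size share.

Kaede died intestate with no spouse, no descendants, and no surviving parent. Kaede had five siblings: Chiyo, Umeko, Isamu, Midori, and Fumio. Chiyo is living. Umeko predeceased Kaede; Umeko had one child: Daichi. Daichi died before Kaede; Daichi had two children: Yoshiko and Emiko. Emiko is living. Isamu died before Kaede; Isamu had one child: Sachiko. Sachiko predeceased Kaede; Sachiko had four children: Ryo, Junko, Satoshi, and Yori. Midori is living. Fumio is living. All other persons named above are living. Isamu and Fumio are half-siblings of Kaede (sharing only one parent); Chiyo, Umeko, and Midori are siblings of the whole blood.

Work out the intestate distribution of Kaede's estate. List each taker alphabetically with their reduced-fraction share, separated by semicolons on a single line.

Chiyo 1/4; Emiko 1/8; Fumio 1/8; Junko 1/32; Midori 1/4; Ryo 1/32; Satoshi 1/32; Yori 1/32; Yoshiko 1/8

No spouse, descendants, or parent survives, so the estate passes to Kaede's siblings per stirpes.
Half-blood siblings count for one-half the weight of whole-blood siblings at the initial division.
Dividing 1 in proportion to weights (total weight 4): Chiyo (weight 1) → 1/4; Umeko (weight 1) → 1/4; Isamu (weight 1/2) → 1/8; Midori (weight 1) → 1/4; Fumio (weight 1/2) → 1/8.
Chiyo is living and takes 1/4.
Umeko predeceased; the 1/4 allotted to Umeko's branch passes to Umeko's issue by representation.
Daichi's line is the sole branch at this level, so the full 1/4 passes to Daichi's issue by representation.
The 1/4 is divided into 2 equal shares of 1/8 among Yoshiko, Emiko.
Yoshiko is living and takes 1/8.
Emiko is living and takes 1/8.
Isamu predeceased; the 1/8 allotted to Isamu's branch passes to Isamu's issue by representation.
Sachiko's line is the sole branch at this level, so the full 1/8 passes to Sachiko's issue by representation.
The 1/8 is divided into 4 equal shares of 1/32 among Ryo, Junko, Satoshi, Yori.
Ryo is living and takes 1/32.
Junko is living and takes 1/32.
Satoshi is living and takes 1/32.
Yori is living and takes 1/32.
Midori is living and takes 1/4.
Fumio is living and takes 1/8.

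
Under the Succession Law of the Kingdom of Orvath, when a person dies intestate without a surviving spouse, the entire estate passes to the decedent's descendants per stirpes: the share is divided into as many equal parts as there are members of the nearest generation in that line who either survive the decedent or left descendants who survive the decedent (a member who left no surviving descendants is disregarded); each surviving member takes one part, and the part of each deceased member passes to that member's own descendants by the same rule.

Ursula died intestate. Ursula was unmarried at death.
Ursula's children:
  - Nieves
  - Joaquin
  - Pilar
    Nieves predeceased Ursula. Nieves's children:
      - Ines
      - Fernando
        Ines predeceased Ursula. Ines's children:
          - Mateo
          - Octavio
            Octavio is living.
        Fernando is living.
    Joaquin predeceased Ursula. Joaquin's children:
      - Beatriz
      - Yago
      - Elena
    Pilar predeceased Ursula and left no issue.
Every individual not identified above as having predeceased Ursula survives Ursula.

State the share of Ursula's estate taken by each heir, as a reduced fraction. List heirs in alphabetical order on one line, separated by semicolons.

There is no surviving spouse, so the entire estate passes to Ursula's descendants per stirpes.
Pilar left no surviving issue, so that branch lapses and is disregarded.
The estate is divided into 2 equal shares of 1/2 among Nieves, Joaquin.
Nieves predeceased; the 1/2 allotted to Nieves's branch passes to Nieves's issue by representation.
The 1/2 is divided into 2 equal shares of 1/4 among Ines, Fernando.
Ines predeceased; the 1/4 allotted to Ines's branch passes to Ines's issue by representation.
The 1/4 is divided into 2 equal shares of 1/8 among Mateo, Octavio.
Mateo is living and takes 1/8.
Octavio is living and takes 1/8.
Fernando is living and takes 1/4.
Joaquin predeceased; the 1/2 allotted to Joaquin's branch passes to Joaquin's issue by representation.
The 1/2 is divided into 3 equal shares of 1/6 among Beatriz, Yago, Elena.
Beatriz is living and takes 1/6.
Yago is living and takes 1/6.
Elena is living and takes 1/6.

Beatriz 1/6; Elena 1/6; Fernando 1/4; Mateo 1/8; Octavio 1/8; Yago 1/6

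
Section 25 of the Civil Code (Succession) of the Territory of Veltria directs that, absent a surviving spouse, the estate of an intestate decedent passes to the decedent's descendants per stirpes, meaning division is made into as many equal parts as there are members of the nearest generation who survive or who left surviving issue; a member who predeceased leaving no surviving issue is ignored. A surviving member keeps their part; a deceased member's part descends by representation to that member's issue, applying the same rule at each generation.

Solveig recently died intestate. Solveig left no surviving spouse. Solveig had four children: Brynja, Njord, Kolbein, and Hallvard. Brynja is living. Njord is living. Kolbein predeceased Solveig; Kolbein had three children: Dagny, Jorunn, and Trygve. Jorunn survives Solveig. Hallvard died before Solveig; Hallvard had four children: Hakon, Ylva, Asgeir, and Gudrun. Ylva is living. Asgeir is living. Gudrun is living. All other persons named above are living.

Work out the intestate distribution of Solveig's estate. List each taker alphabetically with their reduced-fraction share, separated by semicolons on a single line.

Asgeir 1/16; Brynja 1/4; Dagny 1/12; Gudrun 1/16; Hakon 1/16; Jorunn 1/12; Njord 1/4; Trygve 1/12; Ylva 1/16

There is no surviving spouse, so the entire estate passes to Solveig's descendants per stirpes.
The estate is divided into 4 equal shares of 1/4 among Brynja, Njord, Kolbein, Hallvard.
Brynja is living and takes 1/4.
Njord is living and takes 1/4.
Kolbein predeceased; the 1/4 allotted to Kolbein's branch passes to Kolbein's issue by representation.
The 1/4 is divided into 3 equal shares of 1/12 among Dagny, Jorunn, Trygve.
Dagny is living and takes 1/12.
Jorunn is living and takes 1/12.
Trygve is living and takes 1/12.
Hallvard predeceased; the 1/4 allotted to Hallvard's branch passes to Hallvard's issue by representation.
The 1/4 is divided into 4 equal shares of 1/16 among Hakon, Ylva, Asgeir, Gudrun.
Hakon is living and takes 1/16.
Ylva is living and takes 1/16.
Asgeir is living and takes 1/16.
Gudrun is living and takes 1/16.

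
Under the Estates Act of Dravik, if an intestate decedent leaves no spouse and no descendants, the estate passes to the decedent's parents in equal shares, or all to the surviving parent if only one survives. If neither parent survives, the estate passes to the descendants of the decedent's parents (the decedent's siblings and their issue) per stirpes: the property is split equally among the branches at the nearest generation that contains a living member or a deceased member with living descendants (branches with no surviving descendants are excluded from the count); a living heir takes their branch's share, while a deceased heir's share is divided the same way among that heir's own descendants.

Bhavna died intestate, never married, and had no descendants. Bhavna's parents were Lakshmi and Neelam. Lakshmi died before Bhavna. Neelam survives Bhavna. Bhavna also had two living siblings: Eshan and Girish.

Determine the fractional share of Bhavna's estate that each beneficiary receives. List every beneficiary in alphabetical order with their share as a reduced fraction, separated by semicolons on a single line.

Only one parent, Neelam, survives, so Neelam takes the entire estate. The siblings take nothing because a surviving parent has priority.

Neelam 1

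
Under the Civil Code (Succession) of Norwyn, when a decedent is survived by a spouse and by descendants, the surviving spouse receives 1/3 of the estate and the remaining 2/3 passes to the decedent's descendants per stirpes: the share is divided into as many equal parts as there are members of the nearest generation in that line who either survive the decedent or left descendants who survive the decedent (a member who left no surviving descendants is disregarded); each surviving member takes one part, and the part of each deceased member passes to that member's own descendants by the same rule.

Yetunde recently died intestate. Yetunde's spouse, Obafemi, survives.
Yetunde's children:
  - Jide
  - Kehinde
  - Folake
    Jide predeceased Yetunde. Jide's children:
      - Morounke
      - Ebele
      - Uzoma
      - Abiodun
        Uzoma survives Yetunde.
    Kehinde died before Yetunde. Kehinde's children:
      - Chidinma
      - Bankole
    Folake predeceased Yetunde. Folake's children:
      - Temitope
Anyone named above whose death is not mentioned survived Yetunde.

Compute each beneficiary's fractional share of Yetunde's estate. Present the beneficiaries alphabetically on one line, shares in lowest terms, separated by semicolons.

Abiodun 1/18; Bankole 1/9; Chidinma 1/9; Ebele 1/18; Morounke 1/18; Obafemi 1/3; Temitope 2/9; Uzoma 1/18

Obafemi, as surviving spouse, takes 1/3.
The remaining 2/3 passes to Yetunde's descendants per stirpes.
The 2/3 is divided into 3 equal shares of 2/9 among Jide, Kehinde, Folake.
Jide predeceased; the 2/9 allotted to Jide's branch passes to Jide's issue by representation.
The 2/9 is divided into 4 equal shares of 1/18 among Morounke, Ebele, Uzoma, Abiodun.
Morounke is living and takes 1/18.
Ebele is living and takes 1/18.
Uzoma is living and takes 1/18.
Abiodun is living and takes 1/18.
Kehinde predeceased; the 2/9 allotted to Kehinde's branch passes to Kehinde's issue by representation.
The 2/9 is divided into 2 equal shares of 1/9 among Chidinma, Bankole.
Chidinma is living and takes 1/9.
Bankole is living and takes 1/9.
Folake predeceased; the 2/9 allotted to Folake's branch passes to Folake's issue by representation.
Temitope is the sole taker at this level and receives the full 2/9.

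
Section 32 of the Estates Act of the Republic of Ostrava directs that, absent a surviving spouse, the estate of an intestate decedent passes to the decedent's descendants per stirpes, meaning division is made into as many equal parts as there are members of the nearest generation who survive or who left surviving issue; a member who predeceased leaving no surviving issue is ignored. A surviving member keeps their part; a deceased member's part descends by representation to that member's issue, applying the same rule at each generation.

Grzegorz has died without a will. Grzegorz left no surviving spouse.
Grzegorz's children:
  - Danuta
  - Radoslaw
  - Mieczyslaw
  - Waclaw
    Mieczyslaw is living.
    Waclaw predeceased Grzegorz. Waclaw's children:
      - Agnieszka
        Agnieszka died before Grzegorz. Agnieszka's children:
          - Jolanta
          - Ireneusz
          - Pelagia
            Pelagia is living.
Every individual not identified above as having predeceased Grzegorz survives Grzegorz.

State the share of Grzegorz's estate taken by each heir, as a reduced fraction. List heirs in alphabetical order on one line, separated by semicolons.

Danuta 1/4; Ireneusz 1/12; Jolanta 1/12; Mieczyslaw 1/4; Pelagia 1/12; Radoslaw 1/4

There is no surviving spouse, so the entire estate passes to Grzegorz's descendants per stirpes.
The estate is divided into 4 equal shares of 1/4 among Danuta, Radoslaw, Mieczyslaw, Waclaw.
Danuta is living and takes 1/4.
Radoslaw is living and takes 1/4.
Mieczyslaw is living and takes 1/4.
Waclaw predeceased; the 1/4 allotted to Waclaw's branch passes to Waclaw's issue by representation.
Agnieszka's line is the sole branch at this level, so the full 1/4 passes to Agnieszka's issue by representation.
The 1/4 is divided into 3 equal shares of 1/12 among Jolanta, Ireneusz, Pelagia.
Jolanta is living and takes 1/12.
Ireneusz is living and takes 1/12.
Pelagia is living and takes 1/12.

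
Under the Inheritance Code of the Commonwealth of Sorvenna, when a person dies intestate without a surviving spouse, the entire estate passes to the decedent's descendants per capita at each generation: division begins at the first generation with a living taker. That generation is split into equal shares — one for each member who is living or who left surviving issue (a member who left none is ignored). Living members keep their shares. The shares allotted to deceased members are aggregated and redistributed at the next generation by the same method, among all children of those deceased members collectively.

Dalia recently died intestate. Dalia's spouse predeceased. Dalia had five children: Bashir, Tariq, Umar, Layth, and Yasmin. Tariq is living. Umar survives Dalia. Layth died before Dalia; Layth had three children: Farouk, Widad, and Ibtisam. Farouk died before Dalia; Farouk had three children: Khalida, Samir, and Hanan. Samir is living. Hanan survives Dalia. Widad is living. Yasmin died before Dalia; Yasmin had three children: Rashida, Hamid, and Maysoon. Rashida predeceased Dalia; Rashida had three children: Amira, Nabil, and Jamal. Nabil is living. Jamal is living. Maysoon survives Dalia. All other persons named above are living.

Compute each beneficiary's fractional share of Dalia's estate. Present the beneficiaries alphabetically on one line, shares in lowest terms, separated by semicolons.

There is no surviving spouse, so the entire estate passes to Dalia's descendants per capita at each generation.
At generation 1 (Bashir, Tariq, Umar, Layth, Yasmin) there are 5 shares of (1)/5 = 1/5 each.
Living: Bashir, Tariq, and Umar — each takes 1/5.
Deceased: Layth and Yasmin. Their combined 2/5 is pooled and carried to generation 2.
At generation 2 (Farouk, Widad, Ibtisam, Rashida, Hamid, Maysoon) there are 6 shares of (2/5)/6 = 1/15 each.
Living: Widad, Ibtisam, Hamid, and Maysoon — each takes 1/15.
Deceased: Farouk and Rashida. Their combined 2/15 is pooled and carried to generation 3.
At generation 3 (Khalida, Samir, Hanan, Amira, Nabil, Jamal) there are 6 shares of (2/15)/6 = 1/45 each.
Living: Khalida, Samir, Hanan, Amira, Nabil, and Jamal — each takes 1/45.

Amira 1/45; Bashir 1/5; Hamid 1/15; Hanan 1/45; Ibtisam 1/15; Jamal 1/45; Khalida 1/45; Maysoon 1/15; Nabil 1/45; Samir 1/45; Tariq 1/5; Umar 1/5; Widad 1/15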